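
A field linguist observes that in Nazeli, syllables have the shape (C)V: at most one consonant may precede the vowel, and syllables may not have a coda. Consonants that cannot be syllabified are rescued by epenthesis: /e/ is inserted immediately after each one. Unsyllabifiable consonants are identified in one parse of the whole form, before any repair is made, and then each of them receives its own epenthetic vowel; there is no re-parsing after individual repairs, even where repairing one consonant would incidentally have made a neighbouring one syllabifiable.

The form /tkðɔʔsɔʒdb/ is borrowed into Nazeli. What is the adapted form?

tekeðɔʔesɔʒedebe

Under (C)V, the unsyllabifiable consonants are /t/, /k/, /ʔ/, /ʒ/, /d/, /b/ (no codas are permitted; onsets are limited to one consonant).
Inserting the epenthetic vowel yields /t/ → /te/, /k/ → /ke/, /ʔ/ → /ʔe/, /ʒ/ → /ʒe/, /d/ → /de/, /b/ → /be/.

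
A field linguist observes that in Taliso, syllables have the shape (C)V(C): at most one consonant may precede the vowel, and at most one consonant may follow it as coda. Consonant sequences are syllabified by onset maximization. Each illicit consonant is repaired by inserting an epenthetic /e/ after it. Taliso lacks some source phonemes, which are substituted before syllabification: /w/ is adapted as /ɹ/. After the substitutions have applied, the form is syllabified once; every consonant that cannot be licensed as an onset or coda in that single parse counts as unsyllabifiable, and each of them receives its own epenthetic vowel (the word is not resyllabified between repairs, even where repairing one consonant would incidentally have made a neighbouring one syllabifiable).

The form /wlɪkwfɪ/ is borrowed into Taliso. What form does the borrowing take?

ɹelɪkɹefɪ

Substitution: /w/ → /ɹ/, giving /ɹlɪkɹfɪ/.
Syllabifying with onset maximization leaves /ɹ/, /ɹ/ stranded (at most one coda consonant is licensed; onsets are limited to one consonant).
Inserting the epenthetic vowel yields /ɹ/ → /ɹe/, /ɹ/ → /ɹe/.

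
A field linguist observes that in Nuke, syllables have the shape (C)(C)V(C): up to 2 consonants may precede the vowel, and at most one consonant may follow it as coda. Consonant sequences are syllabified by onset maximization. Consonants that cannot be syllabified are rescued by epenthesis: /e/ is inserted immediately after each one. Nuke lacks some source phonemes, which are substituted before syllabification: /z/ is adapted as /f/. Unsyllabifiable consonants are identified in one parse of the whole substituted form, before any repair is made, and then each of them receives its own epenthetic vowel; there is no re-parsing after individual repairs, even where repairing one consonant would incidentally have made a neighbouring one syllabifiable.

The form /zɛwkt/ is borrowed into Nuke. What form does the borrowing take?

fɛwkete

Substitution: /z/ → /f/, giving /fɛwkt/.
Syllabifying with onset maximization leaves /k/, /t/ stranded (at most one coda consonant is licensed; onsets may contain at most 2 consonants).
Epenthesis after each stranded consonant: /k/ → /ke/, /t/ → /te/.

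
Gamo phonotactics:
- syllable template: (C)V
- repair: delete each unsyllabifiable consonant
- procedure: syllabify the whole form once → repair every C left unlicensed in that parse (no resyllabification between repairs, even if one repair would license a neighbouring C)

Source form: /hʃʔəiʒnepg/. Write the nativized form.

ʔəine

Syllabifying with onset maximization leaves /h/, /ʃ/, /ʒ/, /p/, /g/ stranded (no codas are permitted; onsets are limited to one consonant).
Deletion applies to /h/, /ʃ/, /ʒ/, /p/, /g/.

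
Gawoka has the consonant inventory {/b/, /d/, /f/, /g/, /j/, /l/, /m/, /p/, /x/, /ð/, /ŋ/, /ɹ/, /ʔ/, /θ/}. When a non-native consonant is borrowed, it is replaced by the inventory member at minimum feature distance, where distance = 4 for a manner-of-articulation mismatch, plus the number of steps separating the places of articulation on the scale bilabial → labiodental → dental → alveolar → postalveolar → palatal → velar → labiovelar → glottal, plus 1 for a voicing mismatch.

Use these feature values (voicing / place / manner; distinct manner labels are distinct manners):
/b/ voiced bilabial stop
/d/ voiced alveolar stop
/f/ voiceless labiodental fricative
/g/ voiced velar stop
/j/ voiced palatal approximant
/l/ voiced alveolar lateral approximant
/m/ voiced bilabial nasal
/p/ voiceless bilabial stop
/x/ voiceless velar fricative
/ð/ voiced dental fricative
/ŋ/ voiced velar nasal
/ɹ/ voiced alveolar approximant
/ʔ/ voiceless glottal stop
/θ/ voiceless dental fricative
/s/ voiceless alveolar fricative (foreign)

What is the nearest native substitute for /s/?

/θ/ is closest: same manner (fricative), place distance 1 (alveolar→dental), same voicing; total 1. Next closest is /f/ at distance 2.

θ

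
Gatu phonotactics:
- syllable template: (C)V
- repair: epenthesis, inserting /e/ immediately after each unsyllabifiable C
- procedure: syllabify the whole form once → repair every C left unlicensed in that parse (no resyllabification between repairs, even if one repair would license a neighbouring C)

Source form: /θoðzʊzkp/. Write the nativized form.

Syllabifying with onset maximization leaves /ð/, /z/, /k/, /p/ stranded (no codas are permitted; onsets are limited to one consonant).
Each unlicensed consonant becomes the onset of a new syllable: /ð/ → /ðe/, /z/ → /ze/, /k/ → /ke/, /p/ → /pe/.

θoðezʊzekepe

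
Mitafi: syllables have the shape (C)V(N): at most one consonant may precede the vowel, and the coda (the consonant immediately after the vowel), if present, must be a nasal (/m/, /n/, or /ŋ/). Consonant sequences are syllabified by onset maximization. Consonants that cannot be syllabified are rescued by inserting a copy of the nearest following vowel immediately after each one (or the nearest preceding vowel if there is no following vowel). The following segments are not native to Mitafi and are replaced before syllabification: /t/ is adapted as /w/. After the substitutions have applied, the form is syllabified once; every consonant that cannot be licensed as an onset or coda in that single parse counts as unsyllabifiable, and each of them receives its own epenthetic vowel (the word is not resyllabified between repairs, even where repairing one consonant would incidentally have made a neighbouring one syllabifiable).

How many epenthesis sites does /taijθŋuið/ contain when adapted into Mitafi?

After substitution the input is /waijθŋuið/.
The unsyllabifiable consonants are /j/, /θ/, /ð/; each receives one epenthetic vowel.

3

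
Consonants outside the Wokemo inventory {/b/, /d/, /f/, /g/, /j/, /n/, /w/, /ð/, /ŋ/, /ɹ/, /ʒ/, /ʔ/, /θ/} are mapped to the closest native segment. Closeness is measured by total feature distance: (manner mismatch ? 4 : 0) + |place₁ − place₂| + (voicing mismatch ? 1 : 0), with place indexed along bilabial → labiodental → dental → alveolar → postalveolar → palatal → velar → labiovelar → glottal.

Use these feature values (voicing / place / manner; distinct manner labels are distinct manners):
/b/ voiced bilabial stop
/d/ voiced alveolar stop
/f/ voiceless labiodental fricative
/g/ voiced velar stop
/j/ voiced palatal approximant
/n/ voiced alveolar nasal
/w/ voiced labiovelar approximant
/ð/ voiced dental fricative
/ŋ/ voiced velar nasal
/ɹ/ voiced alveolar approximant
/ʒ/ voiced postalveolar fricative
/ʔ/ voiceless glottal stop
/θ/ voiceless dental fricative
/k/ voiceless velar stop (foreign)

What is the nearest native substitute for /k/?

/g/ is closest: same manner (stop), place distance 0 (velar→velar), voicing differs (+1); total 1. Next closest is /ʔ/ at distance 2.

g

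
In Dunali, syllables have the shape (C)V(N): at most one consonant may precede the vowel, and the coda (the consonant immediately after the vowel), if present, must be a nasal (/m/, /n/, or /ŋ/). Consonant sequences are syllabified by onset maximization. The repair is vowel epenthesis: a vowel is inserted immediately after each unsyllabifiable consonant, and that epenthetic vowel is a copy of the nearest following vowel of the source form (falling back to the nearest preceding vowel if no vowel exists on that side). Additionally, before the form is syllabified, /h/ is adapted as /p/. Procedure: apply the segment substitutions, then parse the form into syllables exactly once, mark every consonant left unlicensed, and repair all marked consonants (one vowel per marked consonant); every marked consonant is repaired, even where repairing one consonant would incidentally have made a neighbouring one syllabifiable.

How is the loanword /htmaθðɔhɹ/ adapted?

patamaθɔðɔpɔɹɔ

Substitution: /h/ → /p/, giving /ptmaθðɔpɹ/.
Syllabifying with onset maximization leaves /p/, /t/, /θ/, /p/, /ɹ/ stranded (only a nasal (/m/, /n/, or /ŋ/) is licensed in coda position; onsets are limited to one consonant).
Inserting the epenthetic vowel yields /p/ → /pa/, /t/ → /ta/, /θ/ → /θɔ/, /p/ → /pɔ/, /ɹ/ → /ɹɔ/.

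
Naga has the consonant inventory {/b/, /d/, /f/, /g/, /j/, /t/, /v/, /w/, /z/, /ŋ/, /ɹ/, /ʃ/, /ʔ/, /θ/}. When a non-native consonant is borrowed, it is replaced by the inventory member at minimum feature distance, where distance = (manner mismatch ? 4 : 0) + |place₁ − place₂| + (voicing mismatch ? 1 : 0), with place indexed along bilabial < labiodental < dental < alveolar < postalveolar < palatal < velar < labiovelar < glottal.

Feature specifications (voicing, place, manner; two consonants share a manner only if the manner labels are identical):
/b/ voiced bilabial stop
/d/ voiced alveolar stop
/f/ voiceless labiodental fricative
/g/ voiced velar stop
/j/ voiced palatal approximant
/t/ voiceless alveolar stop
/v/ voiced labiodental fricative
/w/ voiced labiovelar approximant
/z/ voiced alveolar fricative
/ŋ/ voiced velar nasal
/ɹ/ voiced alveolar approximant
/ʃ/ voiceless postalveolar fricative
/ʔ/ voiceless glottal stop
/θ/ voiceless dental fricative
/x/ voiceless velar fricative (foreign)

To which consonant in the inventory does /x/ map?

ʃ

/ʃ/ is closest: same manner (fricative), place distance 2 (velar→postalveolar), same voicing; total 2. Next closest is /z/ at distance 4.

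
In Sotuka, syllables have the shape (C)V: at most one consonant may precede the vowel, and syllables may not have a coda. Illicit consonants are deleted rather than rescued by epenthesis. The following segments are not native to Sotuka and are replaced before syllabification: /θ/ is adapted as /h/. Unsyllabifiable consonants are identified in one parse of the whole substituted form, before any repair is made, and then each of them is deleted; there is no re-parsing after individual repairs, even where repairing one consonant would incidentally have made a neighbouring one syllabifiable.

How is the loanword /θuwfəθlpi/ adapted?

Substitution: /θ/ → /h/, giving /huwfəhlpi/.
Syllabifying with onset maximization leaves /w/, /h/, /l/ stranded (no codas are permitted; onsets are limited to one consonant).
Each unlicensed consonant is deleted: /w/, /h/, /l/.

hufəpi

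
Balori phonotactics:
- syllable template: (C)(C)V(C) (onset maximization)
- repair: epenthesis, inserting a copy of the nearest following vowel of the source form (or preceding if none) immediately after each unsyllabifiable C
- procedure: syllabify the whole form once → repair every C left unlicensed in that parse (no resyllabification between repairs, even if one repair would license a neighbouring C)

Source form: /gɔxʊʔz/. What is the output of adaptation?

Syllabifying with onset maximization leaves /z/ stranded (at most one coda consonant is licensed; onsets may contain at most 2 consonants).
Epenthesis after each stranded consonant: /z/ → /zʊ/.

gɔxʊʔzʊ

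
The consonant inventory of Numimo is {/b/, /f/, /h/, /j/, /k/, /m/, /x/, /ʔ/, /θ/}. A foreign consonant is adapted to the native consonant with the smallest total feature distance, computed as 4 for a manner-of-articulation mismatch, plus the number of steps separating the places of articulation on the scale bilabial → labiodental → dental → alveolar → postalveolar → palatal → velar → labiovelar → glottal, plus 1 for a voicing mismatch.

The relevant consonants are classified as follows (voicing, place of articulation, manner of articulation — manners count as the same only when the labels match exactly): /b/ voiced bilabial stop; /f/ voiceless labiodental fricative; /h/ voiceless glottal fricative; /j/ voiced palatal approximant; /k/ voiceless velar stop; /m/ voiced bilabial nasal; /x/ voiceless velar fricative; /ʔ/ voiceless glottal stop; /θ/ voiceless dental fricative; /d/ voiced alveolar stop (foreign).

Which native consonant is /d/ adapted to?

/b/ is closest: same manner (stop), place distance 3 (alveolar→bilabial), same voicing; total 3. Next closest is /k/ at distance 4.

b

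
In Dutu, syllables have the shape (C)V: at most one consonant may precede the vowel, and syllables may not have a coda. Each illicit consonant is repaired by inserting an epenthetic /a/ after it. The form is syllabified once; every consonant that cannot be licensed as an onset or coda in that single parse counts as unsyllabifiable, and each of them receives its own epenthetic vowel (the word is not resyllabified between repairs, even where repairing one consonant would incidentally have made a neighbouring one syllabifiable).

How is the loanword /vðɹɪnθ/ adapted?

Syllabifying with onset maximization leaves /v/, /ð/, /n/, /θ/ stranded (no codas are permitted; onsets are limited to one consonant).
Epenthesis after each stranded consonant: /v/ → /va/, /ð/ → /ða/, /n/ → /na/, /θ/ → /θa/.

vaðaɹɪnaθa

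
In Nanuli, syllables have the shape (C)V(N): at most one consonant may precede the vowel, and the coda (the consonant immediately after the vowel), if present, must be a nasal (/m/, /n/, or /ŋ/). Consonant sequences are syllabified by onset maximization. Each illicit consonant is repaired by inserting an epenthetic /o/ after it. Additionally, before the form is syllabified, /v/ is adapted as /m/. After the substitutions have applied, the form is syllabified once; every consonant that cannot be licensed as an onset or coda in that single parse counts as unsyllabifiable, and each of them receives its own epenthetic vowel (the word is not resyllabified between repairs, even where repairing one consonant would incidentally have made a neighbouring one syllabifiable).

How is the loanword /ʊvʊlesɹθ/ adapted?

Substitution: /v/ → /m/, giving /ʊmʊlesɹθ/.
Syllabifying with onset maximization leaves /s/, /ɹ/, /θ/ stranded (only a nasal (/m/, /n/, or /ŋ/) is licensed in coda position; onsets are limited to one consonant).
Inserting the epenthetic vowel yields /s/ → /so/, /ɹ/ → /ɹo/, /θ/ → /θo/.

ʊmʊlesoɹoθo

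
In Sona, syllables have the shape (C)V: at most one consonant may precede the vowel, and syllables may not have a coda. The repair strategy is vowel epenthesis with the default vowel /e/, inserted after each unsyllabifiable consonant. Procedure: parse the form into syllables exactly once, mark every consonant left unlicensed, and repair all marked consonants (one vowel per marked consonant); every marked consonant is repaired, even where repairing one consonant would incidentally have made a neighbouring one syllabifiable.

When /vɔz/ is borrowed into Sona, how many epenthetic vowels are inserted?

The unsyllabifiable consonants are /z/; each receives one epenthetic vowel.

1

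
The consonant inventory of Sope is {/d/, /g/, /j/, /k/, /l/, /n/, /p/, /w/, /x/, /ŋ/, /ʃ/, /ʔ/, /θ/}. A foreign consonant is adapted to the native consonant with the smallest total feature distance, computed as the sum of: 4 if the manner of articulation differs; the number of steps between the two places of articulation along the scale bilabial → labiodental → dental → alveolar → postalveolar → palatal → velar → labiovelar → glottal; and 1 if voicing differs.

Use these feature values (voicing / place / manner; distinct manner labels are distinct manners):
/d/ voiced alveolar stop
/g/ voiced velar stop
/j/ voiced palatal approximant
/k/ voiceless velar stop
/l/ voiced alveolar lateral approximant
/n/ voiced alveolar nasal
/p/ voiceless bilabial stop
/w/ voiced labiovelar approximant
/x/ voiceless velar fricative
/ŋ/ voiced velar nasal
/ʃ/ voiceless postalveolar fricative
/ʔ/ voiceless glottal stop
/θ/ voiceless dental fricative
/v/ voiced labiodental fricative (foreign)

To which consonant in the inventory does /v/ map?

/θ/ is closest: same manner (fricative), place distance 1 (labiodental→dental), voicing differs (+1); total 2. Next closest is /ʃ/ at distance 4.

θ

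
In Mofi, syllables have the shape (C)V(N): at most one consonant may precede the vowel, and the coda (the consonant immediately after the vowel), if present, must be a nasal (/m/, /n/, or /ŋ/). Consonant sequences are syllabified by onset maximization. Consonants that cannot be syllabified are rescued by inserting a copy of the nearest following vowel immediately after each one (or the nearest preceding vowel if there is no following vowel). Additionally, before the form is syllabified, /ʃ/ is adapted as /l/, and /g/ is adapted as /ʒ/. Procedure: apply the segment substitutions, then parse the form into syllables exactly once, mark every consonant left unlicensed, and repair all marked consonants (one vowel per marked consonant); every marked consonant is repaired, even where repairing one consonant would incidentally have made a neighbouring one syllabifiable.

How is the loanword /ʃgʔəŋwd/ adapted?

Substitution: /ʃ/ → /l/, /g/ → /ʒ/, giving /lʒʔəŋwd/.
Syllabifying with onset maximization leaves /l/, /ʒ/, /w/, /d/ stranded (only a nasal (/m/, /n/, or /ŋ/) is licensed in coda position; onsets are limited to one consonant).
Inserting the epenthetic vowel yields /l/ → /lə/, /ʒ/ → /ʒə/, /w/ → /wə/, /d/ → /də/.

ləʒəʔəŋwədə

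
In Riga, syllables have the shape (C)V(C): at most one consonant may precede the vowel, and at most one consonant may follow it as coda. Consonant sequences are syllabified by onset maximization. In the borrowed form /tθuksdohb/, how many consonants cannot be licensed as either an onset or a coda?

3

Syllabifying with onset maximization leaves /t/, /s/, /b/ stranded (at most one coda consonant is licensed; onsets are limited to one consonant).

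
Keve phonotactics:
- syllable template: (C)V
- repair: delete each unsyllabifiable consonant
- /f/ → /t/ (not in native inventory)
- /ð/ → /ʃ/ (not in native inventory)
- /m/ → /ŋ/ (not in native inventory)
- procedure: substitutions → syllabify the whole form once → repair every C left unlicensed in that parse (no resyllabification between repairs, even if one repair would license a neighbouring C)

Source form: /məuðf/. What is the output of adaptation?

ŋəu

Substitution: /m/ → /ŋ/, /ð/ → /ʃ/, /f/ → /t/, giving /ŋəuʃt/.
Under (C)V, the unsyllabifiable consonants are /ʃ/, /t/ (no codas are permitted; onsets are limited to one consonant).
Deletion applies to /ʃ/, /t/.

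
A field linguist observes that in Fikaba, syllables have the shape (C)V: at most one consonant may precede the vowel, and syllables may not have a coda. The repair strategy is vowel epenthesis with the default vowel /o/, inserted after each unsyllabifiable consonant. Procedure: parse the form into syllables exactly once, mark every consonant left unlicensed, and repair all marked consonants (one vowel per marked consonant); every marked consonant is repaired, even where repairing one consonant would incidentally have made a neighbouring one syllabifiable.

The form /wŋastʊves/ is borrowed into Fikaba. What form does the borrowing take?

woŋasotʊveso

Syllabifying with onset maximization leaves /w/, /s/, /s/ stranded (no codas are permitted; onsets are limited to one consonant).
Each unlicensed consonant becomes the onset of a new syllable: /w/ → /wo/, /s/ → /so/, /s/ → /so/.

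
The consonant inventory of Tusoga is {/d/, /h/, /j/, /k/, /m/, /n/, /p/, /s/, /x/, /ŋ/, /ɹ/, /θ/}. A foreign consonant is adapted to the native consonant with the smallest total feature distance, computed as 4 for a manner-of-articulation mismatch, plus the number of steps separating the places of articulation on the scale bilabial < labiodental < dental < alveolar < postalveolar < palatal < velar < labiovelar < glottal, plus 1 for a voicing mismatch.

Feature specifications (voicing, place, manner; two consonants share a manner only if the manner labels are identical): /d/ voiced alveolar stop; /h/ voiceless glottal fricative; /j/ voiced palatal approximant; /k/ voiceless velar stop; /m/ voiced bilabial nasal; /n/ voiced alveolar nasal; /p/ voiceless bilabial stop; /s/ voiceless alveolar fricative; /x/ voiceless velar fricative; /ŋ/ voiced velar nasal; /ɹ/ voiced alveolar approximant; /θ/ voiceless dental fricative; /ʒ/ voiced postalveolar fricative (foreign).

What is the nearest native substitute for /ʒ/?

/s/ is closest: same manner (fricative), place distance 1 (postalveolar→alveolar), voicing differs (+1); total 2. Next closest is /x/ at distance 3.

s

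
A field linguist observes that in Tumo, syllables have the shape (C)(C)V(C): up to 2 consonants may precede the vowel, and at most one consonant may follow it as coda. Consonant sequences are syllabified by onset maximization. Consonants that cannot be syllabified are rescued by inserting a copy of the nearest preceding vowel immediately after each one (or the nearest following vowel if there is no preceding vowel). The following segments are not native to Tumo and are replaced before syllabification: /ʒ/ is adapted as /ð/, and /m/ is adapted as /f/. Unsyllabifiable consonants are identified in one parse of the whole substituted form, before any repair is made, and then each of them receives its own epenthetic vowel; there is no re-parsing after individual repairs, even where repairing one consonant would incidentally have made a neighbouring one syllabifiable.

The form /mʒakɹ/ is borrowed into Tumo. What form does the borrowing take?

Substitution: /m/ → /f/, /ʒ/ → /ð/, giving /fðakɹ/.
Under (C)(C)V(C), the unsyllabifiable consonants are /ɹ/ (at most one coda consonant is licensed; onsets may contain at most 2 consonants).
Inserting the epenthetic vowel yields /ɹ/ → /ɹa/.

fðakɹa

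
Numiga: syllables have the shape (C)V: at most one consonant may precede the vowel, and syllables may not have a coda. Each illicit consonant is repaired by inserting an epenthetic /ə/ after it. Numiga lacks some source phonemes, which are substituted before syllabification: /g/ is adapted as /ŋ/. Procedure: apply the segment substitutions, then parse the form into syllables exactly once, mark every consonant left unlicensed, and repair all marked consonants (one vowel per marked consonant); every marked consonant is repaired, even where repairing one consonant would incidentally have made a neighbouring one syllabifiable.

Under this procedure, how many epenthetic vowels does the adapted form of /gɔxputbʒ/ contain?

4

After substitution the input is /ŋɔxputbʒ/.
The unsyllabifiable consonants are /x/, /t/, /b/, /ʒ/; each receives one epenthetic vowel.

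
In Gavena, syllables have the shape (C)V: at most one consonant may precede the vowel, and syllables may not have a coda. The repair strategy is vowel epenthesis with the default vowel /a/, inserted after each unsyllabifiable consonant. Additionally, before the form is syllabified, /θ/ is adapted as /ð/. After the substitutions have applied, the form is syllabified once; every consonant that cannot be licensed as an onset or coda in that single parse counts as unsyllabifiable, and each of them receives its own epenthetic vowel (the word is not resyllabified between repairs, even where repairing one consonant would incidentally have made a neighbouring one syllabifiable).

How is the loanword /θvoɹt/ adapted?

Substitution: /θ/ → /ð/, giving /ðvoɹt/.
Syllabifying with onset maximization leaves /ð/, /ɹ/, /t/ stranded (no codas are permitted; onsets are limited to one consonant).
Each unlicensed consonant becomes the onset of a new syllable: /ð/ → /ða/, /ɹ/ → /ɹa/, /t/ → /ta/.

ðavoɹata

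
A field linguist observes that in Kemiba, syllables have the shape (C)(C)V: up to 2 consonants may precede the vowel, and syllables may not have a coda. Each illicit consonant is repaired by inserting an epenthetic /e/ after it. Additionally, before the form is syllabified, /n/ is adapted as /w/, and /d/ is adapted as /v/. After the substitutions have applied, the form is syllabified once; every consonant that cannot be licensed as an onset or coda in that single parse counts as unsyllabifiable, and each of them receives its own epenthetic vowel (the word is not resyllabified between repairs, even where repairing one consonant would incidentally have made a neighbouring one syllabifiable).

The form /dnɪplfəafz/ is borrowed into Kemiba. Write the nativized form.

vwɪpelfəafeze

Substitution: /d/ → /v/, /n/ → /w/, giving /vwɪplfəafz/.
Syllabifying with onset maximization leaves /p/, /f/, /z/ stranded (no codas are permitted; onsets may contain at most 2 consonants).
Each unlicensed consonant becomes the onset of a new syllable: /p/ → /pe/, /f/ → /fe/, /z/ → /ze/.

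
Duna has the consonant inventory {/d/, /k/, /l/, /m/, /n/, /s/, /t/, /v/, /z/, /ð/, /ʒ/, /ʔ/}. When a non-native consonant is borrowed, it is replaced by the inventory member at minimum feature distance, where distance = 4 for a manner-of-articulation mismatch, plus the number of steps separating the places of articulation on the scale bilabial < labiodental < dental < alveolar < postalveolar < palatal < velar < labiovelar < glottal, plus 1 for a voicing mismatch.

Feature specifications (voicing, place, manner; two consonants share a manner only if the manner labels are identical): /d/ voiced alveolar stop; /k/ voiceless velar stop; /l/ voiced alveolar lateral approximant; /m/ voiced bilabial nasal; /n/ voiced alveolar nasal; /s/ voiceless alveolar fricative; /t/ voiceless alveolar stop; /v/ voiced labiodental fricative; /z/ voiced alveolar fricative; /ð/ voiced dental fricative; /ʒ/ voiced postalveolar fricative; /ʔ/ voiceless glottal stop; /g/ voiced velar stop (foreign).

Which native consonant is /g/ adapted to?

/k/ is closest: same manner (stop), place distance 0 (velar→velar), voicing differs (+1); total 1. Next closest is /d/ at distance 3.

k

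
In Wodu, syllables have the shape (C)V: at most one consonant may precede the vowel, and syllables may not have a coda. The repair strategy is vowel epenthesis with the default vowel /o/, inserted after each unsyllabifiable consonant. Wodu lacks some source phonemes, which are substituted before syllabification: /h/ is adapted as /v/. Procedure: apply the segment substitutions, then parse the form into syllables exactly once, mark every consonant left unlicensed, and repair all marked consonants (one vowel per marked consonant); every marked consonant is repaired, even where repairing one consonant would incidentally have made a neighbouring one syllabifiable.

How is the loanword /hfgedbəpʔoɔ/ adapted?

Substitution: /h/ → /v/, giving /vfgedbəpʔoɔ/.
Syllabifying with onset maximization leaves /v/, /f/, /d/, /p/ stranded (no codas are permitted; onsets are limited to one consonant).
Inserting the epenthetic vowel yields /v/ → /vo/, /f/ → /fo/, /d/ → /do/, /p/ → /po/.

vofogedobəpoʔoɔ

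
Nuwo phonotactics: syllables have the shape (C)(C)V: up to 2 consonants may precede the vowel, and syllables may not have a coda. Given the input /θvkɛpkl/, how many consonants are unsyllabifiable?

4

Under (C)(C)V, the unsyllabifiable consonants are /θ/, /p/, /k/, /l/ (no codas are permitted; onsets may contain at most 2 consonants).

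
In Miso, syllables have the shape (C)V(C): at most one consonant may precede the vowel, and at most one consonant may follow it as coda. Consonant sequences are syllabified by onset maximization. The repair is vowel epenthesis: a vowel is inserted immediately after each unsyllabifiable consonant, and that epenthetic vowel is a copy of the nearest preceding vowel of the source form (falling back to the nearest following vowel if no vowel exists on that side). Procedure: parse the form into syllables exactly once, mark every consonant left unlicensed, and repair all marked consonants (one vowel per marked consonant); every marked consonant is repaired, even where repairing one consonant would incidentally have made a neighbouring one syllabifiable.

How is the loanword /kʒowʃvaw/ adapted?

koʒowʃovaw

Syllabifying with onset maximization leaves /k/, /ʃ/ stranded (at most one coda consonant is licensed; onsets are limited to one consonant).
Each unlicensed consonant becomes the onset of a new syllable: /k/ → /ko/, /ʃ/ → /ʃo/.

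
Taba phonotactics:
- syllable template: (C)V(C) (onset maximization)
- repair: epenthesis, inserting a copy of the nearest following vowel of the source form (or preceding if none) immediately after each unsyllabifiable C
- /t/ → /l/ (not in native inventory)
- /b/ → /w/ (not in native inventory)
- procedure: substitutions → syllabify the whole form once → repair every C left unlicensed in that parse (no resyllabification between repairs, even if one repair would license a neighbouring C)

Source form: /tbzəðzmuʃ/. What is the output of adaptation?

ləwəzəðzumuʃ

Substitution: /t/ → /l/, /b/ → /w/, giving /lwzəðzmuʃ/.
The consonants /l/, /w/, /z/ cannot be parsed into a legal (C)V(C) syllable (at most one coda consonant is licensed; onsets are limited to one consonant).
Inserting the epenthetic vowel yields /l/ → /lə/, /w/ → /wə/, /z/ → /zu/.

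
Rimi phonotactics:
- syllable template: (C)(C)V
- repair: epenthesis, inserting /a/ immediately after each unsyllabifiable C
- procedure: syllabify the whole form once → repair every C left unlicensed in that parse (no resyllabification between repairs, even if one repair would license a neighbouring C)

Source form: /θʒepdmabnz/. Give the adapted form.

Syllabifying with onset maximization leaves /p/, /b/, /n/, /z/ stranded (no codas are permitted; onsets may contain at most 2 consonants).
Epenthesis after each stranded consonant: /p/ → /pa/, /b/ → /ba/, /n/ → /na/, /z/ → /za/.

θʒepadmabanaza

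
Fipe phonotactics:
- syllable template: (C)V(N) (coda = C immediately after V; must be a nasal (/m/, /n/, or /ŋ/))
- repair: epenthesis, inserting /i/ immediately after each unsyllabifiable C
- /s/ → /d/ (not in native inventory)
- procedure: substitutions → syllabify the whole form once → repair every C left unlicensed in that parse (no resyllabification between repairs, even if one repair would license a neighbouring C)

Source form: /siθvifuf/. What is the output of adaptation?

diθivifufi

Substitution: /s/ → /d/, giving /diθvifuf/.
Under (C)V(N), the unsyllabifiable consonants are /θ/, /f/ (only a nasal (/m/, /n/, or /ŋ/) is licensed in coda position; onsets are limited to one consonant).
Epenthesis after each stranded consonant: /θ/ → /θi/, /f/ → /fi/.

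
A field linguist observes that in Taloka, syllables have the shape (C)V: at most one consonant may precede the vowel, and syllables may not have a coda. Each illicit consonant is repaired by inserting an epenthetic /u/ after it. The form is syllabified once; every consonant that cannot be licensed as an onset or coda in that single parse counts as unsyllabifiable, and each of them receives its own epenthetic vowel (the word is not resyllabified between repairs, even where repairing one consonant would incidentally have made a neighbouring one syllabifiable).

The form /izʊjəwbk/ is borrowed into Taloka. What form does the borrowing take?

Syllabifying with onset maximization leaves /w/, /b/, /k/ stranded (no codas are permitted; onsets are limited to one consonant).
Epenthesis after each stranded consonant: /w/ → /wu/, /b/ → /bu/, /k/ → /ku/.

izʊjəwubuku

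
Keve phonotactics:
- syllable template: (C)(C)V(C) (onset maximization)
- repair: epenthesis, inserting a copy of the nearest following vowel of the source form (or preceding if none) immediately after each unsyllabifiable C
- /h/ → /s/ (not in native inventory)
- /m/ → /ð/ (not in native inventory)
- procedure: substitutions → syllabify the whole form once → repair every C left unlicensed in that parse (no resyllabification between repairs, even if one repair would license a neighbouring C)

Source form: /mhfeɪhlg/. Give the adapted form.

ðesfeɪslɪgɪ

Substitution: /m/ → /ð/, /h/ → /s/, giving /ðsfeɪslg/.
Under (C)(C)V(C), the unsyllabifiable consonants are /ð/, /l/, /g/ (at most one coda consonant is licensed; onsets may contain at most 2 consonants).
Inserting the epenthetic vowel yields /ð/ → /ðe/, /l/ → /lɪ/, /g/ → /gɪ/.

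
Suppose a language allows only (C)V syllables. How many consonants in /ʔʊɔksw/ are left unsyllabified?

3

The consonants /k/, /s/, /w/ cannot be parsed into a legal (C)V syllable (no codas are permitted; onsets are limited to one consonant).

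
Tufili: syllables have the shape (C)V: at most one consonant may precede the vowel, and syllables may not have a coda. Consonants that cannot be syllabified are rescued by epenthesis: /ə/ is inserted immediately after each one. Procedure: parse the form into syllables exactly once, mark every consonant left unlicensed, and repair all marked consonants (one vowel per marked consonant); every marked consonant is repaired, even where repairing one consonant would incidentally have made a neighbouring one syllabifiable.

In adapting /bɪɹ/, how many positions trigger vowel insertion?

The unsyllabifiable consonants are /ɹ/; each receives one epenthetic vowel.

1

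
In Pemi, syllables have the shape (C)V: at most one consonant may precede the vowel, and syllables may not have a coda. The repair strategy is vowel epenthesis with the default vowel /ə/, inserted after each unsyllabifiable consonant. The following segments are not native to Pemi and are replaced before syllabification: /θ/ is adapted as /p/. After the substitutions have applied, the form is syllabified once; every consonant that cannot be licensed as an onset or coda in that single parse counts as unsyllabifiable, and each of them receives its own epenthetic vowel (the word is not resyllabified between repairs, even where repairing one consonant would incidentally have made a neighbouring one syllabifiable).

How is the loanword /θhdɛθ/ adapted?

Substitution: /θ/ → /p/, giving /phdɛp/.
Syllabifying with onset maximization leaves /p/, /h/, /p/ stranded (no codas are permitted; onsets are limited to one consonant).
Epenthesis after each stranded consonant: /p/ → /pə/, /h/ → /hə/, /p/ → /pə/.

pəhədɛpə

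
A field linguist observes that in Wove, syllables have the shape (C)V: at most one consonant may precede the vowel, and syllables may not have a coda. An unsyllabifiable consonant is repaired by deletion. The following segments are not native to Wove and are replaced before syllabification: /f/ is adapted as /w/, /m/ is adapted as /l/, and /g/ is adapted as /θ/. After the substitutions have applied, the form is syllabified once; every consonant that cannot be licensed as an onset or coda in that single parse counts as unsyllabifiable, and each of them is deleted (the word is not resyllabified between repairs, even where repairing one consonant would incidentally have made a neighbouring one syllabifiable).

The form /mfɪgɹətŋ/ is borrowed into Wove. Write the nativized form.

Substitution: /m/ → /l/, /f/ → /w/, /g/ → /θ/, giving /lwɪθɹətŋ/.
The consonants /l/, /θ/, /t/, /ŋ/ cannot be parsed into a legal (C)V syllable (no codas are permitted; onsets are limited to one consonant).
Deletion applies to /l/, /θ/, /t/, /ŋ/.

wɪɹə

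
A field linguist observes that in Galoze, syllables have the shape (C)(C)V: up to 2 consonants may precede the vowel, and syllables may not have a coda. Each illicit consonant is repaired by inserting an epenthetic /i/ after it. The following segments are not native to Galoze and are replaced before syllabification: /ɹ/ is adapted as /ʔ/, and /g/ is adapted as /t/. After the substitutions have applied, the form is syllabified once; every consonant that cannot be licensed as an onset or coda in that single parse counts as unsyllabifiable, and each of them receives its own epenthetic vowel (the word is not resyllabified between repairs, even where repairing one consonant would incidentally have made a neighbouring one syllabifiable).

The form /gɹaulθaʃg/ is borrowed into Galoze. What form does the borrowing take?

tʔaulθaʃiti

Substitution: /g/ → /t/, /ɹ/ → /ʔ/, giving /tʔaulθaʃt/.
The consonants /ʃ/, /t/ cannot be parsed into a legal (C)(C)V syllable (no codas are permitted; onsets may contain at most 2 consonants).
Inserting the epenthetic vowel yields /ʃ/ → /ʃi/, /t/ → /ti/.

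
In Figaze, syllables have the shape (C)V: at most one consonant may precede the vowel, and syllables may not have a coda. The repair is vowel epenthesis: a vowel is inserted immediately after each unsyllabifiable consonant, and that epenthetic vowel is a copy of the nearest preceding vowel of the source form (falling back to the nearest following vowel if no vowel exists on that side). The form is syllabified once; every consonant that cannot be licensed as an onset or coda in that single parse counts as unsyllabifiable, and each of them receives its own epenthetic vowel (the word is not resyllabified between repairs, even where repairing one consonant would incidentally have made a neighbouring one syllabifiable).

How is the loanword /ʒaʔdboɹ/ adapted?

ʒaʔadaboɹo

The consonants /ʔ/, /d/, /ɹ/ cannot be parsed into a legal (C)V syllable (no codas are permitted; onsets are limited to one consonant).
Epenthesis after each stranded consonant: /ʔ/ → /ʔa/, /d/ → /da/, /ɹ/ → /ɹo/.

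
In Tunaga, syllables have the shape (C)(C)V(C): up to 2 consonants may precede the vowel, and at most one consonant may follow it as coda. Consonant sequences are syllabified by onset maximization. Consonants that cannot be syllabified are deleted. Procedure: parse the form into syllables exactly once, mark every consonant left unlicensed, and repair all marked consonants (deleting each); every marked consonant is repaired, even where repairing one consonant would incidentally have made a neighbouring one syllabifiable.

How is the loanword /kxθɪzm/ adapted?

xθɪz

Syllabifying with onset maximization leaves /k/, /m/ stranded (at most one coda consonant is licensed; onsets may contain at most 2 consonants).
Deleting the stranded consonants removes /k/, /m/.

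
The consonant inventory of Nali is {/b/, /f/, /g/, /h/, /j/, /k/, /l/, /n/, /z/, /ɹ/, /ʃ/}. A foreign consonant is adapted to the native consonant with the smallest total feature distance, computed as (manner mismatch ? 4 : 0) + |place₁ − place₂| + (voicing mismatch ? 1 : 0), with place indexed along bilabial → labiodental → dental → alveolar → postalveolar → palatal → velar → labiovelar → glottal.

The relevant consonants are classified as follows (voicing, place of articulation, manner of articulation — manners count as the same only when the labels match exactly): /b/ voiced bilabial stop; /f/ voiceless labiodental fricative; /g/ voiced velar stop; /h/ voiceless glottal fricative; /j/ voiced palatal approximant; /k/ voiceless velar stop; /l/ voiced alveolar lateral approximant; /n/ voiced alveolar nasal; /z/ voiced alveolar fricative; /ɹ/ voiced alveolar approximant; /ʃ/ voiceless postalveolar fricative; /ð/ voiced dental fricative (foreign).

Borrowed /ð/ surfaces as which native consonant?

/z/ is closest: same manner (fricative), place distance 1 (dental→alveolar), same voicing; total 1. Next closest is /f/ at distance 2.

z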